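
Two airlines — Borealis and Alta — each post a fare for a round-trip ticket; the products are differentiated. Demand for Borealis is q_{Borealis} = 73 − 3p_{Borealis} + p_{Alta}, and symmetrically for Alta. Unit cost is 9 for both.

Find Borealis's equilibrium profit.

Borealis's profit: π = (p_{Borealis} − 9)(73 − 3p_{Borealis} + p_{Alta}).
∂π/∂p_{Borealis} = 100 − 6p_{Borealis} + p_{Alta} = 0 ⇒ p_{Borealis} = 50/3 + (1/6)p_{Alta}.
By symmetry p_{Alta} = p_{Borealis}; substituting into the reaction function, (5/6)p_{Borealis} = 50/3 and p_{Borealis} = 20.
q_{Borealis} = 73 − 3·20 + 20 = 33.
Profit = (20 − 9)·33 = 363.

363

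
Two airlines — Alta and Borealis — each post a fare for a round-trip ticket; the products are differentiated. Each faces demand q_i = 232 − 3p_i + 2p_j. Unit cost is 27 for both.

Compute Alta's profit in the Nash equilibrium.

Alta's profit: π = (p_{Alta} − 27)(232 − 3p_{Alta} + 2p_{Borealis}).
∂π/∂p_{Alta} = 313 − 6p_{Alta} + 2p_{Borealis} = 0 ⇒ p_{Alta} = 313/6 + (1/3)p_{Borealis}.
The game is symmetric, so in equilibrium p_{Borealis} = p_{Alta}: the reaction function gives (2/3)p_{Alta} = 313/6, hence p_{Alta} = 78.25.
q_{Alta} = 232 − 3·78.25 + 2·78.25 = 153.75.
Profit = (78.25 − 27)·153.75 = 7879.6875.

7879.6875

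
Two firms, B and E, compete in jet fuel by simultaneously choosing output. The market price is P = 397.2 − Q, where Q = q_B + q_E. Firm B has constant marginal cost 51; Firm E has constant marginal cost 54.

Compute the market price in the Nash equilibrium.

Firm B's profit: π = q_B(397.2 − (q_B + q_E)) − 51q_B.
∂π/∂q_B = 346.2 − 2q_B − q_E = 0, so q_B = 173.1 − 0.5q_E.
By the same steps for E: q_E = 171.6 − 0.5q_B.
Substituting the second reaction function into the first: q_B = 173.1 − 0.5(171.6 − 0.5q_B), which gives 0.75q_B = 87.3 ⇒ q_B = 116.4.
Then q_E = 171.6 − 0.5·116.4 = 113.4.
Equilibrium price: P = 397.2 − 229.8 = 167.4.

167.4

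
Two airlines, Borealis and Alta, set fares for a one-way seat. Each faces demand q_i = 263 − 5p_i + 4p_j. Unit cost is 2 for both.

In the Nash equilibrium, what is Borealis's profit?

Borealis's profit: π = (p_{Borealis} − 2)(263 − 5p_{Borealis} + 4p_{Alta}).
∂π/∂p_{Borealis} = 273 − 10p_{Borealis} + 4p_{Alta} = 0 ⇒ p_{Borealis} = 27.3 + 0.4p_{Alta}.
The game is symmetric, so in equilibrium p_{Alta} = p_{Borealis}: the reaction function gives 0.6p_{Borealis} = 27.3, hence p_{Borealis} = 45.5.
q_{Borealis} = 263 − 5·45.5 + 4·45.5 = 217.5.
Profit = (45.5 − 2)·217.5 = 9461.25.

9461.25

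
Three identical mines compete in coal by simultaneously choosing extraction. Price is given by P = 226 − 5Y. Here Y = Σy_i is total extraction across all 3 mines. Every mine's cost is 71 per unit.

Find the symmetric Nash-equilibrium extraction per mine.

7.75

A representative mine's profit is π_i = y_i(226 − 5Y) − 71y_i, with Y = y_i + Σ_{j≠i} y_j.
First-order condition: 155 − 10y_i − 5Σ_{j≠i} y_j = 0.
Imposing symmetry (y_j = y for all j) turns Σ_{j≠i} y_j into 2y, so 155 = 20y and y = 7.75.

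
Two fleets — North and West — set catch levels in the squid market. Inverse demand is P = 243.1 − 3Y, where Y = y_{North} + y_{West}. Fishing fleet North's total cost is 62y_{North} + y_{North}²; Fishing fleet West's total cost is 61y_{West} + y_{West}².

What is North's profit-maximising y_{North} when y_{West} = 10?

Fishing fleet North's profit: π = y_{North}(243.1 − 3(y_{North} + y_{West})) − 62y_{North} − y_{North}².
∂π/∂y_{North} = 181.1 − 8y_{North} − 3y_{West} = 0, so y_{North} = 22.6375 − 0.375y_{West}.
At y_{West} = 10: y_{North} = 22.6375 − 0.375·10 = 18.8875.

18.8875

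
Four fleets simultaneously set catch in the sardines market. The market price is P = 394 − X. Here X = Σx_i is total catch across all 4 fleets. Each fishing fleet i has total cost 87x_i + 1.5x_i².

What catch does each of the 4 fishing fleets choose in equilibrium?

38.375

A representative fishing fleet's profit is π_i = x_i(394 − X) − 87x_i − 1.5x_i², with X = x_i + Σ_{j≠i} x_j.
First-order condition: 307 − 5x_i − Σ_{j≠i} x_j = 0.
In a symmetric equilibrium every fishing fleet chooses the same x, so Σ_{j≠i} x_j = 3x. The condition becomes 307 − 8x = 0, giving x = 307/8 = 38.375.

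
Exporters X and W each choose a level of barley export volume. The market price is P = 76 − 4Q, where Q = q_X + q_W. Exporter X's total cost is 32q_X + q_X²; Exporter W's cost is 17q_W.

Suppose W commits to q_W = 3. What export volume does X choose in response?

Exporter X's profit: π = q_X(76 − 4(q_X + q_W)) − 32q_X − q_X².
∂π/∂q_X = 44 − 10q_X − 4q_W = 0, so q_X = 4.4 − 0.4q_W.
At q_W = 3: q_X = 4.4 − 0.4·3 = 3.2.

3.2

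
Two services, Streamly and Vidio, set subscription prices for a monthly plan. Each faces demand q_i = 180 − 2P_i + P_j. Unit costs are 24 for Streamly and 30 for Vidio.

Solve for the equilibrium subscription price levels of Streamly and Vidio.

76.8, 79.2

Streamly's profit: π = (P_{Streamly} − 24)(180 − 2P_{Streamly} + P_{Vidio}).
∂π/∂P_{Streamly} = 228 − 4P_{Streamly} + P_{Vidio} = 0 ⇒ P_{Streamly} = 57 + 0.25P_{Vidio}.
Similarly P_{Vidio} = 60 + 0.25P_{Streamly}.
Solving the two reaction functions simultaneously: (1 − (0.25)(0.25))P_{Streamly} = 57 + 0.25·60, so 0.9375P_{Streamly} = 72 and P_{Streamly} = 76.8.
Then P_{Vidio} = 60 + 0.25·76.8 = 79.2.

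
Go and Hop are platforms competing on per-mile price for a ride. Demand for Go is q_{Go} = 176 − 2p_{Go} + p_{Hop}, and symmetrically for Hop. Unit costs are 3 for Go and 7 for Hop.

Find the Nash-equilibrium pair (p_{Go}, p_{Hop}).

61.2, 62.8

Go's profit: π = (p_{Go} − 3)(176 − 2p_{Go} + p_{Hop}).
∂π/∂p_{Go} = 182 − 4p_{Go} + p_{Hop} = 0 ⇒ p_{Go} = 45.5 + 0.25p_{Hop}.
Similarly p_{Hop} = 47.5 + 0.25p_{Go}.
Solving the two reaction functions simultaneously: (1 − (0.25)(0.25))p_{Go} = 45.5 + 0.25·47.5, so 0.9375p_{Go} = 57.375 and p_{Go} = 61.2.
Then p_{Hop} = 47.5 + 0.25·61.2 = 62.8.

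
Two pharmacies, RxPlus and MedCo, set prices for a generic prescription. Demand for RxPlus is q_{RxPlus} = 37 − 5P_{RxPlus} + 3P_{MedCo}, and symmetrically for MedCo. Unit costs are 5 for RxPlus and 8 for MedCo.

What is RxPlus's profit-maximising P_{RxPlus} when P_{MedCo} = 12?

9.8

RxPlus's profit: π = (P_{RxPlus} − 5)(37 − 5P_{RxPlus} + 3P_{MedCo}).
∂π/∂P_{RxPlus} = 62 − 10P_{RxPlus} + 3P_{MedCo} = 0 ⇒ P_{RxPlus} = 6.2 + 0.3P_{MedCo}.
At P_{MedCo} = 12: P_{RxPlus} = 6.2 + 0.3·12 = 9.8.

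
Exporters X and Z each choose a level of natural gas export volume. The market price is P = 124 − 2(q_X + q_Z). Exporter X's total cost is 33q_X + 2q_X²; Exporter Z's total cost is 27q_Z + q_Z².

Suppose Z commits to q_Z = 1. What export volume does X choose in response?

11.125

Exporter X's profit: π = q_X(124 − 2(q_X + q_Z)) − 33q_X − 2q_X².
∂π/∂q_X = 91 − 8q_X − 2q_Z = 0, so q_X = 11.375 − 0.25q_Z.
At q_Z = 1: q_X = 11.375 − 0.25·1 = 11.125.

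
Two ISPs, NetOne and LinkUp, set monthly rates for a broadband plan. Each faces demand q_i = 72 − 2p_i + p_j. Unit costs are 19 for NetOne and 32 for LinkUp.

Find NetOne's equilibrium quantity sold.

NetOne's profit: π = (p_{NetOne} − 19)(72 − 2p_{NetOne} + p_{LinkUp}).
∂π/∂p_{NetOne} = 110 − 4p_{NetOne} + p_{LinkUp} = 0 ⇒ p_{NetOne} = 27.5 + 0.25p_{LinkUp}.
Similarly p_{LinkUp} = 34 + 0.25p_{NetOne}.
Substituting the second reaction function into the first: p_{NetOne} = 27.5 + 0.25(34 + 0.25p_{NetOne}), which gives 0.9375p_{NetOne} = 36 ⇒ p_{NetOne} = 38.4.
Then p_{LinkUp} = 34 + 0.25·38.4 = 43.6.
q_{NetOne} = 72 − 2·38.4 + 43.6 = 38.8.

38.8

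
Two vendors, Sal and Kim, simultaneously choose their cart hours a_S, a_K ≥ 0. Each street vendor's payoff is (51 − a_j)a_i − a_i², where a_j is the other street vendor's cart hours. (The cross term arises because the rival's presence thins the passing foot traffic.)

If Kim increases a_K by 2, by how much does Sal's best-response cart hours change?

-1

Sal's payoff is (51 − a_K)a_S − a_S².
∂π/∂a_S = 51 − a_K − 2a_S = 0, so a_S = 25.5 − 0.5a_K.
The reaction-function slope is −0.5, so a 2-unit rise in a_K moves a_S by −0.5 × 2 = −1. Sal's best response falls — the actions are strategic substitutes.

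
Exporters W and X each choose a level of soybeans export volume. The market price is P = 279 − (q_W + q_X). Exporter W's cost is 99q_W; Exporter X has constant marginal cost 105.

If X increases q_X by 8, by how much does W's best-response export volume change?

Exporter W's profit: π = q_W(279 − (q_W + q_X)) − 99q_W.
∂π/∂q_W = 180 − 2q_W − q_X = 0, so q_W = 90 − 0.5q_X.
The reaction-function slope is −0.5, so an 8-unit rise in q_X moves q_W by −0.5 × 8 = −4. W's best response falls — the actions are strategic substitutes.

-4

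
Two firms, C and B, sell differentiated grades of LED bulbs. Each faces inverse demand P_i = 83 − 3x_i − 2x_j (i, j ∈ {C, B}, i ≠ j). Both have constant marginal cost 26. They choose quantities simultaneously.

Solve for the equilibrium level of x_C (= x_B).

7.125

Firm C's profit: π = x_C(83 − 3x_C − 2x_B) − 26x_C.
∂π/∂x_C = 57 − 6x_C − 2x_B = 0 ⇒ x_C = 9.5 − (1/3)x_B.
The game is symmetric, so in equilibrium x_B = x_C: the reaction function gives (4/3)x_C = 9.5, hence x_C = 7.125.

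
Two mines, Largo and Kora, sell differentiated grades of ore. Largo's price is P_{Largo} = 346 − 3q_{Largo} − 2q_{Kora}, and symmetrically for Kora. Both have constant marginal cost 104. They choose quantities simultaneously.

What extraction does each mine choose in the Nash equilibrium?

Mine Largo's profit: π = q_{Largo}(346 − 3q_{Largo} − 2q_{Kora}) − 104q_{Largo}.
∂π/∂q_{Largo} = 242 − 6q_{Largo} − 2q_{Kora} = 0 ⇒ q_{Largo} = 121/3 − (1/3)q_{Kora}.
Setting q_{Largo} = q_{Kora} in the reaction function: q_{Largo} = 121/3 − (1/3)q_{Largo}, so q_{Largo} = (121/3) / (4/3) = 30.25.

30.25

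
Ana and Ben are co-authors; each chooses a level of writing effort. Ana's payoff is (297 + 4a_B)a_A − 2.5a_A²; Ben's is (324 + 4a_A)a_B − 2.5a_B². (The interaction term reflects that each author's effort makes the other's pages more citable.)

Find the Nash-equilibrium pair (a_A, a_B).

309, 312

Expanding Ana's payoff: 297a_A + 4a_Ba_A − 2.5a_A².
∂π/∂a_A = 297 + 4a_B − 5a_A = 0, so a_A = 59.4 + 0.8a_B.
Likewise for Ben: a_B = 64.8 + 0.8a_A.
Solving the two reaction functions simultaneously: (1 − (0.8)(0.8))a_A = 59.4 + 0.8·64.8, so 0.36a_A = 111.24 and a_A = 309.
Then a_B = 64.8 + 0.8·309 = 312.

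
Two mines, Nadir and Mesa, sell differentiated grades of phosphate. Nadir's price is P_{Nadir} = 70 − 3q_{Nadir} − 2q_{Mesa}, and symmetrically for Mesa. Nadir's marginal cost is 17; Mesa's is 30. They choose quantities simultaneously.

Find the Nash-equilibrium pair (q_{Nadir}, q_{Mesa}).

Mine Nadir's profit: π = q_{Nadir}(70 − 3q_{Nadir} − 2q_{Mesa}) − 17q_{Nadir}.
∂π/∂q_{Nadir} = 53 − 6q_{Nadir} − 2q_{Mesa} = 0 ⇒ q_{Nadir} = 53/6 − (1/3)q_{Mesa}.
Similarly q_{Mesa} = 20/3 − (1/3)q_{Nadir}.
Solving the two reaction functions simultaneously: (1 − (−1/3)(−1/3))q_{Nadir} = 53/6 − (1/3)·(20/3), so (8/9)q_{Nadir} = 119/18 and q_{Nadir} = 7.4375.
Then q_{Mesa} = 20/3 − (1/3)·7.4375 = 4.1875.

7.4375, 4.1875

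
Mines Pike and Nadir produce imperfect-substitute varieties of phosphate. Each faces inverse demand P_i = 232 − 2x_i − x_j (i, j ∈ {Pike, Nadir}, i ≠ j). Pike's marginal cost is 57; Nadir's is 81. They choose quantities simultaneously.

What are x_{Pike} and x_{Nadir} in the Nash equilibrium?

36.6, 28.6

Mine Pike's profit: π = x_{Pike}(232 − 2x_{Pike} − x_{Nadir}) − 57x_{Pike}.
∂π/∂x_{Pike} = 175 − 4x_{Pike} − x_{Nadir} = 0 ⇒ x_{Pike} = 43.75 − 0.25x_{Nadir}.
Similarly x_{Nadir} = 37.75 − 0.25x_{Pike}.
Substituting the second reaction function into the first: x_{Pike} = 43.75 − 0.25(37.75 − 0.25x_{Pike}), which gives 0.9375x_{Pike} = 34.3125 ⇒ x_{Pike} = 36.6.
Then x_{Nadir} = 37.75 − 0.25·36.6 = 28.6.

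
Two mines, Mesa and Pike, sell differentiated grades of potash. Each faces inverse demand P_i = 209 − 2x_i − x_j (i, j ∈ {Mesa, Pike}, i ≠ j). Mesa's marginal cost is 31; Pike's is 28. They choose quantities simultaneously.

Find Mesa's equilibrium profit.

2506.32

Mine Mesa's profit: π = x_{Mesa}(209 − 2x_{Mesa} − x_{Pike}) − 31x_{Mesa}.
∂π/∂x_{Mesa} = 178 − 4x_{Mesa} − x_{Pike} = 0 ⇒ x_{Mesa} = 44.5 − 0.25x_{Pike}.
Similarly x_{Pike} = 45.25 − 0.25x_{Mesa}.
Plugging x_{Pike} into Mesa's best response: x_{Mesa} = 44.5 − 0.25(45.25 − 0.25x_{Mesa}) ⇒ 0.9375x_{Mesa} = 33.1875, so x_{Mesa} = 35.4.
Then x_{Pike} = 45.25 − 0.25·35.4 = 36.4.
P_{Mesa} = 209 − 2·35.4 − 36.4 = 101.8.
Profit = (101.8 − 31)·35.4 = 2506.32.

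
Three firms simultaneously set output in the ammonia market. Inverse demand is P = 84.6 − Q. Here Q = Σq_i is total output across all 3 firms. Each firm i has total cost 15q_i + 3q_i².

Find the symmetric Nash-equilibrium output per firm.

6.96

A representative firm's profit is π_i = q_i(84.6 − Q) − 15q_i − 3q_i², with Q = q_i + Σ_{j≠i} q_j.
First-order condition: 69.6 − 8q_i − Σ_{j≠i} q_j = 0.
In a symmetric equilibrium every firm chooses the same q, so Σ_{j≠i} q_j = 2q. The condition becomes 69.6 − 10q = 0, giving q = 69.6/10 = 6.96.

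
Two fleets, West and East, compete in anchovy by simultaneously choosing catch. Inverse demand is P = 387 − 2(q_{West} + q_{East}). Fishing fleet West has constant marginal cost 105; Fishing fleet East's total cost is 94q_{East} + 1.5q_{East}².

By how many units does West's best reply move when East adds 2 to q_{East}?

Fishing fleet West's profit: π = q_{West}(387 − 2(q_{West} + q_{East})) − 105q_{West}.
∂π/∂q_{West} = 282 − 4q_{West} − 2q_{East} = 0, so q_{West} = 70.5 − 0.5q_{East}.
The reaction-function slope is −0.5, so a 2-unit rise in q_{East} moves q_{West} by −0.5 × 2 = −1. West's best response falls — the actions are strategic substitutes.

-1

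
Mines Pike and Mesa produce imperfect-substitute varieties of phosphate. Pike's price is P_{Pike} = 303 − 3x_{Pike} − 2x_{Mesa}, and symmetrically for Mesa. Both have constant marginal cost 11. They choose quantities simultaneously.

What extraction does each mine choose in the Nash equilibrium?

Mine Pike's profit: π = x_{Pike}(303 − 3x_{Pike} − 2x_{Mesa}) − 11x_{Pike}.
∂π/∂x_{Pike} = 292 − 6x_{Pike} − 2x_{Mesa} = 0 ⇒ x_{Pike} = 146/3 − (1/3)x_{Mesa}.
The game is symmetric, so in equilibrium x_{Mesa} = x_{Pike}: the reaction function gives (4/3)x_{Pike} = 146/3, hence x_{Pike} = 36.5.

36.5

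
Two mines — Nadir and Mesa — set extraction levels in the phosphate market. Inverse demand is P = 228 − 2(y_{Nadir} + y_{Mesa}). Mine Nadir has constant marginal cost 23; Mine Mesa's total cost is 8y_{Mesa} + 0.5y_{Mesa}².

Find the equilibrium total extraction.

65.9375

Mine Nadir's profit: π = y_{Nadir}(228 − 2(y_{Nadir} + y_{Mesa})) − 23y_{Nadir}.
∂π/∂y_{Nadir} = 205 − 4y_{Nadir} − 2y_{Mesa} = 0, so y_{Nadir} = 51.25 − 0.5y_{Mesa}.
For Mesa: ∂π/∂y_{Mesa} = 220 − 5y_{Mesa} − 2y_{Nadir} = 0 ⇒ y_{Mesa} = 44 − 0.4y_{Nadir}.
Substituting the second reaction function into the first: y_{Nadir} = 51.25 − 0.5(44 − 0.4y_{Nadir}), which gives 0.8y_{Nadir} = 29.25 ⇒ y_{Nadir} = 36.5625.
Then y_{Mesa} = 44 − 0.4·36.5625 = 29.375.
Total extraction: 36.5625 + 29.375 = 65.9375.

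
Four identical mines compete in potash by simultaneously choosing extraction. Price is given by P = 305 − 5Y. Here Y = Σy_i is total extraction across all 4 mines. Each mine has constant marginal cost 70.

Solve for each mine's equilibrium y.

A representative mine's profit is π_i = y_i(305 − 5Y) − 70y_i, with Y = y_i + Σ_{j≠i} y_j.
First-order condition: 235 − 10y_i − 5Σ_{j≠i} y_j = 0.
In a symmetric equilibrium every mine chooses the same y, so Σ_{j≠i} y_j = 3y. The condition becomes 235 − 25y = 0, giving y = 235/25 = 9.4.

9.4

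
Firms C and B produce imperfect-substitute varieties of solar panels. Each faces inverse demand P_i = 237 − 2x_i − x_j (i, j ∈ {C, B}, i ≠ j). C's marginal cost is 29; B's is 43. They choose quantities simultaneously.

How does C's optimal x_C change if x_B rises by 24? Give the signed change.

Firm C's profit: π = x_C(237 − 2x_C − x_B) − 29x_C.
∂π/∂x_C = 208 − 4x_C − x_B = 0 ⇒ x_C = 52 − 0.25x_B.
The reaction-function slope is −0.25, so a 24-unit rise in x_B moves x_C by −0.25 × 24 = −6. C's best response falls — the actions are strategic substitutes.

-6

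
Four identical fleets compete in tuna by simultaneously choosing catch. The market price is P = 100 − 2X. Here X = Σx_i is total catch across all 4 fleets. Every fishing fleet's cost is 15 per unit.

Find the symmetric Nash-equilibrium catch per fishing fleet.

8.5

A representative fishing fleet's profit is π_i = x_i(100 − 2X) − 15x_i, with X = x_i + Σ_{j≠i} x_j.
First-order condition: 85 − 4x_i − 2Σ_{j≠i} x_j = 0.
With identical fishing fleets, set every x_j = x: then 85 − 4x − 6x = 0, i.e. x = 85/10 = 8.5.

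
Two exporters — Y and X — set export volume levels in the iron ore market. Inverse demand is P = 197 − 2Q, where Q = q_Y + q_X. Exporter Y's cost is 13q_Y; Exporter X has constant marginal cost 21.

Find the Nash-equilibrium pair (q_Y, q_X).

32, 28

Exporter Y's profit: π = q_Y(197 − 2(q_Y + q_X)) − 13q_Y.
∂π/∂q_Y = 184 − 4q_Y − 2q_X = 0, so q_Y = 46 − 0.5q_X.
By the same steps for X: q_X = 44 − 0.5q_Y.
Substituting the second reaction function into the first: q_Y = 46 − 0.5(44 − 0.5q_Y), which gives 0.75q_Y = 24 ⇒ q_Y = 32.
Then q_X = 44 − 0.5·32 = 28.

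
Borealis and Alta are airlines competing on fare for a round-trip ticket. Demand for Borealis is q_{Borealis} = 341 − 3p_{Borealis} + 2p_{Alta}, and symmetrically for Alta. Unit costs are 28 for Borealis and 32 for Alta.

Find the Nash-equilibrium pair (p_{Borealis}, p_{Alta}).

107, 108.5

Borealis's profit: π = (p_{Borealis} − 28)(341 − 3p_{Borealis} + 2p_{Alta}).
∂π/∂p_{Borealis} = 425 − 6p_{Borealis} + 2p_{Alta} = 0 ⇒ p_{Borealis} = 425/6 + (1/3)p_{Alta}.
Similarly p_{Alta} = 437/6 + (1/3)p_{Borealis}.
Substituting the second reaction function into the first: p_{Borealis} = 425/6 + (1/3)(437/6 + (1/3)p_{Borealis}), which gives (8/9)p_{Borealis} = 856/9 ⇒ p_{Borealis} = 107.
Then p_{Alta} = 437/6 + (1/3)·107 = 108.5.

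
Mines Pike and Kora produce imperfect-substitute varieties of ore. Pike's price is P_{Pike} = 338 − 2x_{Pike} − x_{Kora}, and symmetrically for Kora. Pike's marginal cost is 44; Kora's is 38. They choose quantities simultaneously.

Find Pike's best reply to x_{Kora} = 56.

59.5

Mine Pike's profit: π = x_{Pike}(338 − 2x_{Pike} − x_{Kora}) − 44x_{Pike}.
∂π/∂x_{Pike} = 294 − 4x_{Pike} − x_{Kora} = 0 ⇒ x_{Pike} = 73.5 − 0.25x_{Kora}.
At x_{Kora} = 56: x_{Pike} = 73.5 − 0.25·56 = 59.5.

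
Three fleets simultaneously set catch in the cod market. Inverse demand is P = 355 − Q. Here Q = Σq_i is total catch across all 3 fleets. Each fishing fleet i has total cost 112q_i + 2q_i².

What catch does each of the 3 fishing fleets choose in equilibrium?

A representative fishing fleet's profit is π_i = q_i(355 − Q) − 112q_i − 2q_i², with Q = q_i + Σ_{j≠i} q_j.
First-order condition: 243 − 6q_i − Σ_{j≠i} q_j = 0.
Imposing symmetry (q_j = q for all j) turns Σ_{j≠i} q_j into 2q, so 243 = 8q and q = 30.375.

30.375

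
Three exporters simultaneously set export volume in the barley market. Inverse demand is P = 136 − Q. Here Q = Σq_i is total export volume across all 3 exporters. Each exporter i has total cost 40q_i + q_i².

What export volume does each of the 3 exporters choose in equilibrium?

16

A representative exporter's profit is π_i = q_i(136 − Q) − 40q_i − q_i², with Q = q_i + Σ_{j≠i} q_j.
First-order condition: 96 − 4q_i − Σ_{j≠i} q_j = 0.
With identical exporters, set every q_j = q: then 96 − 4q − 2q = 0, i.e. q = 96/6 = 16.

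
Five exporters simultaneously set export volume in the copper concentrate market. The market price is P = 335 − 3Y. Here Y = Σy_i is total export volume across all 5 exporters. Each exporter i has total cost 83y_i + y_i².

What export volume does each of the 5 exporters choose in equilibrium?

12.6

A representative exporter's profit is π_i = y_i(335 − 3Y) − 83y_i − y_i², with Y = y_i + Σ_{j≠i} y_j.
First-order condition: 252 − 8y_i − 3Σ_{j≠i} y_j = 0.
With identical exporters, set every y_j = y: then 252 − 8y − 12y = 0, i.e. y = 252/20 = 12.6.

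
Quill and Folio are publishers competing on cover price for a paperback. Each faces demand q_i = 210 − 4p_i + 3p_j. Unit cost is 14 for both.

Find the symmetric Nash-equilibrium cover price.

Quill's profit: π = (p_{Quill} − 14)(210 − 4p_{Quill} + 3p_{Folio}).
∂π/∂p_{Quill} = 266 − 8p_{Quill} + 3p_{Folio} = 0 ⇒ p_{Quill} = 33.25 + 0.375p_{Folio}.
The game is symmetric, so in equilibrium p_{Folio} = p_{Quill}: the reaction function gives 0.625p_{Quill} = 33.25, hence p_{Quill} = 53.2.

53.2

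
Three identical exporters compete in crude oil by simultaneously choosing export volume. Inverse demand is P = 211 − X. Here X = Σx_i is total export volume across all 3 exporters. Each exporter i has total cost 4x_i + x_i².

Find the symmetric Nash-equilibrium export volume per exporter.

34.5

A representative exporter's profit is π_i = x_i(211 − X) − 4x_i − x_i², with X = x_i + Σ_{j≠i} x_j.
First-order condition: 207 − 4x_i − Σ_{j≠i} x_j = 0.
Imposing symmetry (x_j = x for all j) turns Σ_{j≠i} x_j into 2x, so 207 = 6x and x = 34.5.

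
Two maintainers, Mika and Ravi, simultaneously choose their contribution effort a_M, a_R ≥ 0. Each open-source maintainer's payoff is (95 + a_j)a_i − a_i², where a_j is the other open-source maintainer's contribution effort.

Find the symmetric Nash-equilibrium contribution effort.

Mika's payoff is (95 + a_R)a_M − a_M².
∂π/∂a_M = 95 + a_R − 2a_M = 0, so a_M = 47.5 + 0.5a_R.
The game is symmetric, so in equilibrium a_R = a_M: the reaction function gives 0.5a_M = 47.5, hence a_M = 95.

95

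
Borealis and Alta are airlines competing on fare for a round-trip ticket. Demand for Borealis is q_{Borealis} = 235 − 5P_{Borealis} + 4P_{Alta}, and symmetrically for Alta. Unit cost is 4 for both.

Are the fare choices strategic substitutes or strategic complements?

strategic complements

Borealis's profit: π = (P_{Borealis} − 4)(235 − 5P_{Borealis} + 4P_{Alta}).
∂π/∂P_{Borealis} = 255 − 10P_{Borealis} + 4P_{Alta} = 0 ⇒ P_{Borealis} = 25.5 + 0.4P_{Alta}.
The best-response slope dP_{Borealis}/dP_{Alta} = 0.4 > 0: the reaction function is upward-sloping, so the choices are strategic complements.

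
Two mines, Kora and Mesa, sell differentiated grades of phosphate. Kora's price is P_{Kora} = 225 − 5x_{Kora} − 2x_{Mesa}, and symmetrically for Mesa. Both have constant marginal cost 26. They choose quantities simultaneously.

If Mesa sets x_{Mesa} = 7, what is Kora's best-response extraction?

Mine Kora's profit: π = x_{Kora}(225 − 5x_{Kora} − 2x_{Mesa}) − 26x_{Kora}.
∂π/∂x_{Kora} = 199 − 10x_{Kora} − 2x_{Mesa} = 0 ⇒ x_{Kora} = 19.9 − 0.2x_{Mesa}.
At x_{Mesa} = 7: x_{Kora} = 19.9 − 0.2·7 = 18.5.

18.5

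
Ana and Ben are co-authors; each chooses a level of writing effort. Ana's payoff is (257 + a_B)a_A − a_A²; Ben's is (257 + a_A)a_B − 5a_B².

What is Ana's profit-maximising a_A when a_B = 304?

280.5

Expanding Ana's payoff: 257a_A + a_Ba_A − a_A².
∂π/∂a_A = 257 + a_B − 2a_A = 0, so a_A = 128.5 + 0.5a_B.
At a_B = 304: a_A = 128.5 + 0.5·304 = 280.5.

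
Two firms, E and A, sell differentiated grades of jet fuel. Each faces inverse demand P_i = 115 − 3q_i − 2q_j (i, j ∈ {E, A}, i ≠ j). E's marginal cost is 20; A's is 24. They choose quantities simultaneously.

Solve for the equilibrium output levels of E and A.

Firm E's profit: π = q_E(115 − 3q_E − 2q_A) − 20q_E.
∂π/∂q_E = 95 − 6q_E − 2q_A = 0 ⇒ q_E = 95/6 − (1/3)q_A.
Similarly q_A = 91/6 − (1/3)q_E.
Substituting the second reaction function into the first: q_E = 95/6 − (1/3)(91/6 − (1/3)q_E), which gives (8/9)q_E = 97/9 ⇒ q_E = 12.125.
Then q_A = 91/6 − (1/3)·12.125 = 11.125.

12.125, 11.125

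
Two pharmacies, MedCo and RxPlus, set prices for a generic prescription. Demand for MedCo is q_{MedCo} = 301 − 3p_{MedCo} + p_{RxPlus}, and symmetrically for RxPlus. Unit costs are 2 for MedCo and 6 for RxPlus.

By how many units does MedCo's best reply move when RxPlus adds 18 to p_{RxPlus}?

3

MedCo's profit: π = (p_{MedCo} − 2)(301 − 3p_{MedCo} + p_{RxPlus}).
∂π/∂p_{MedCo} = 307 − 6p_{MedCo} + p_{RxPlus} = 0 ⇒ p_{MedCo} = 307/6 + (1/6)p_{RxPlus}.
The reaction-function slope is 1/6, so an 18-unit rise in p_{RxPlus} moves p_{MedCo} by 1/6 × 18 = 3. MedCo's best response rises — the actions are strategic complements.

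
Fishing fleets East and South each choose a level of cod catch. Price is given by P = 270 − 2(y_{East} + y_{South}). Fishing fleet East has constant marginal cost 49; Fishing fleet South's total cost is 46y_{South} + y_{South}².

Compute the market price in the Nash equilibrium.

136.8

Fishing fleet East's profit: π = y_{East}(270 − 2(y_{East} + y_{South})) − 49y_{East}.
∂π/∂y_{East} = 221 − 4y_{East} − 2y_{South} = 0, so y_{East} = 55.25 − 0.5y_{South}.
For South: ∂π/∂y_{South} = 224 − 6y_{South} − 2y_{East} = 0 ⇒ y_{South} = 112/3 − (1/3)y_{East}.
Substituting the second reaction function into the first: y_{East} = 55.25 − 0.5(112/3 − (1/3)y_{East}), which gives (5/6)y_{East} = 439/12 ⇒ y_{East} = 43.9.
Then y_{South} = 112/3 − (1/3)·43.9 = 22.7.
Equilibrium price: P = 270 − 2·66.6 = 136.8.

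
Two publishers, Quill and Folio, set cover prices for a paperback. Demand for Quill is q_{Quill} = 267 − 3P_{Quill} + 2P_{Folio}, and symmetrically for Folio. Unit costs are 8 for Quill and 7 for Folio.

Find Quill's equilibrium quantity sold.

Quill's profit: π = (P_{Quill} − 8)(267 − 3P_{Quill} + 2P_{Folio}).
∂π/∂P_{Quill} = 291 − 6P_{Quill} + 2P_{Folio} = 0 ⇒ P_{Quill} = 48.5 + (1/3)P_{Folio}.
Similarly P_{Folio} = 48 + (1/3)P_{Quill}.
Plugging P_{Folio} into Quill's best response: P_{Quill} = 48.5 + (1/3)(48 + (1/3)P_{Quill}) ⇒ (8/9)P_{Quill} = 64.5, so P_{Quill} = 72.5625.
Then P_{Folio} = 48 + (1/3)·72.5625 = 72.1875.
q_{Quill} = 267 − 3·72.5625 + 2·72.1875 = 193.6875.

193.6875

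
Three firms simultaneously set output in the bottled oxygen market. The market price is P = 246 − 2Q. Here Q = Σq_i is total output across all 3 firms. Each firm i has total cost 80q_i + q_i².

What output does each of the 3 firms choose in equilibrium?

A representative firm's profit is π_i = q_i(246 − 2Q) − 80q_i − q_i², with Q = q_i + Σ_{j≠i} q_j.
First-order condition: 166 − 6q_i − 2Σ_{j≠i} q_j = 0.
Imposing symmetry (q_j = q for all j) turns Σ_{j≠i} q_j into 2q, so 166 = 10q and q = 16.6.

16.6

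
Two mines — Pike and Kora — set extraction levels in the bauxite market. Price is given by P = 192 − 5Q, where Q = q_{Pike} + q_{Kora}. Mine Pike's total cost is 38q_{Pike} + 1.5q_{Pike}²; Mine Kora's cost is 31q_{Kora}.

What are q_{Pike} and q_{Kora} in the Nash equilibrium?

Mine Pike's profit: π = q_{Pike}(192 − 5(q_{Pike} + q_{Kora})) − 38q_{Pike} − 1.5q_{Pike}².
∂π/∂q_{Pike} = 154 − 13q_{Pike} − 5q_{Kora} = 0, so q_{Pike} = 154/13 − (5/13)q_{Kora}.
For Kora: ∂π/∂q_{Kora} = 161 − 10q_{Kora} − 5q_{Pike} = 0 ⇒ q_{Kora} = 16.1 − 0.5q_{Pike}.
Solving the two reaction functions simultaneously: (1 − (−5/13)(−0.5))q_{Pike} = 154/13 − (5/13)·16.1, so (21/26)q_{Pike} = 147/26 and q_{Pike} = 7.
Then q_{Kora} = 16.1 − 0.5·7 = 12.6.

7, 12.6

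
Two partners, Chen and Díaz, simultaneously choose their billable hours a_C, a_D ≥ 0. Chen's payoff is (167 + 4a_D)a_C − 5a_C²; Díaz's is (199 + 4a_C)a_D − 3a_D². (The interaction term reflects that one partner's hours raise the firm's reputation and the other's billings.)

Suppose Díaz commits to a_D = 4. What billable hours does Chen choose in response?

18.3

Expanding Chen's payoff: 167a_C + 4a_Da_C − 5a_C².
∂π/∂a_C = 167 + 4a_D − 10a_C = 0, so a_C = 16.7 + 0.4a_D.
At a_D = 4: a_C = 16.7 + 0.4·4 = 18.3.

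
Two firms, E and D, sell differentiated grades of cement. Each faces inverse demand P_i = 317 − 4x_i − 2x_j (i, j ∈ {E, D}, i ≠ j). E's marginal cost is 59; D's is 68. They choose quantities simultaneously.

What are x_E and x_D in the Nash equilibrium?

26.1, 24.6

Firm E's profit: π = x_E(317 − 4x_E − 2x_D) − 59x_E.
∂π/∂x_E = 258 − 8x_E − 2x_D = 0 ⇒ x_E = 32.25 − 0.25x_D.
Similarly x_D = 31.125 − 0.25x_E.
Solving the two reaction functions simultaneously: (1 − (−0.25)(−0.25))x_E = 32.25 − 0.25·31.125, so 0.9375x_E = 783/32 and x_E = 26.1.
Then x_D = 31.125 − 0.25·26.1 = 24.6.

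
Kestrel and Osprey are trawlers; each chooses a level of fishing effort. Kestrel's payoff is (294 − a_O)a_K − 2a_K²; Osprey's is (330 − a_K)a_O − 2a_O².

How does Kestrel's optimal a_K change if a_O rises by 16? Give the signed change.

Expanding Kestrel's payoff: 294a_K − a_Oa_K − 2a_K².
∂π/∂a_K = 294 − a_O − 4a_K = 0, so a_K = 73.5 − 0.25a_O.
The reaction-function slope is −0.25, so a 16-unit rise in a_O moves a_K by −0.25 × 16 = −4. Kestrel's best response falls — the actions are strategic substitutes.

-4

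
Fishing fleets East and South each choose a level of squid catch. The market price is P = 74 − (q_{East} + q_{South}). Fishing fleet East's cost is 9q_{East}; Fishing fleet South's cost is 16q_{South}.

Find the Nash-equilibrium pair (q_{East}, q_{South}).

Fishing fleet East's profit: π = q_{East}(74 − (q_{East} + q_{South})) − 9q_{East}.
∂π/∂q_{East} = 65 − 2q_{East} − q_{South} = 0, so q_{East} = 32.5 − 0.5q_{South}.
By the same steps for South: q_{South} = 29 − 0.5q_{East}.
Solving the two reaction functions simultaneously: (1 − (−0.5)(−0.5))q_{East} = 32.5 − 0.5·29, so 0.75q_{East} = 18 and q_{East} = 24.
Then q_{South} = 29 − 0.5·24 = 17.

24, 17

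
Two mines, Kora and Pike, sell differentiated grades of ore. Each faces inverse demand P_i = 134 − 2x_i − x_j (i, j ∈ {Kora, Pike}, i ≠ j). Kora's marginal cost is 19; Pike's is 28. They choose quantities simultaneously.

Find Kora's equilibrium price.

66.2

Mine Kora's profit: π = x_{Kora}(134 − 2x_{Kora} − x_{Pike}) − 19x_{Kora}.
∂π/∂x_{Kora} = 115 − 4x_{Kora} − x_{Pike} = 0 ⇒ x_{Kora} = 28.75 − 0.25x_{Pike}.
Similarly x_{Pike} = 26.5 − 0.25x_{Kora}.
Plugging x_{Pike} into Kora's best response: x_{Kora} = 28.75 − 0.25(26.5 − 0.25x_{Kora}) ⇒ 0.9375x_{Kora} = 22.125, so x_{Kora} = 23.6.
Then x_{Pike} = 26.5 − 0.25·23.6 = 20.6.
P_{Kora} = 134 − 2·23.6 − 20.6 = 66.2.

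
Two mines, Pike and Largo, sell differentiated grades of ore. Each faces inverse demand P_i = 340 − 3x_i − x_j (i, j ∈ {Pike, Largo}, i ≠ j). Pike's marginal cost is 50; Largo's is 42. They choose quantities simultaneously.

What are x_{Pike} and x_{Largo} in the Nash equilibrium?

Mine Pike's profit: π = x_{Pike}(340 − 3x_{Pike} − x_{Largo}) − 50x_{Pike}.
∂π/∂x_{Pike} = 290 − 6x_{Pike} − x_{Largo} = 0 ⇒ x_{Pike} = 145/3 − (1/6)x_{Largo}.
Similarly x_{Largo} = 149/3 − (1/6)x_{Pike}.
Solving the two reaction functions simultaneously: (1 − (−1/6)(−1/6))x_{Pike} = 145/3 − (1/6)·(149/3), so (35/36)x_{Pike} = 721/18 and x_{Pike} = 41.2.
Then x_{Largo} = 149/3 − (1/6)·41.2 = 42.8.

41.2, 42.8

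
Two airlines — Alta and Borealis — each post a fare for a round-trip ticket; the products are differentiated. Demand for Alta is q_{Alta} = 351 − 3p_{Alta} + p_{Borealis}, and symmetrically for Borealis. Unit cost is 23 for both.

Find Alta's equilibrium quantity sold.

183

Alta's profit: π = (p_{Alta} − 23)(351 − 3p_{Alta} + p_{Borealis}).
∂π/∂p_{Alta} = 420 − 6p_{Alta} + p_{Borealis} = 0 ⇒ p_{Alta} = 70 + (1/6)p_{Borealis}.
The game is symmetric, so in equilibrium p_{Borealis} = p_{Alta}: the reaction function gives (5/6)p_{Alta} = 70, hence p_{Alta} = 84.
q_{Alta} = 351 − 3·84 + 84 = 183.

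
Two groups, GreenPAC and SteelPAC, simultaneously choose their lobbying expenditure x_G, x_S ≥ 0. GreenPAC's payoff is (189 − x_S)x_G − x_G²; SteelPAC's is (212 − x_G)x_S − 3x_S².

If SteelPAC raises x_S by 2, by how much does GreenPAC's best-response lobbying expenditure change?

Expanding GreenPAC's payoff: 189x_G − x_Sx_G − x_G².
∂π/∂x_G = 189 − x_S − 2x_G = 0, so x_G = 94.5 − 0.5x_S.
The reaction-function slope is −0.5, so a 2-unit rise in x_S moves x_G by −0.5 × 2 = −1. GreenPAC's best response falls — the actions are strategic substitutes.

-1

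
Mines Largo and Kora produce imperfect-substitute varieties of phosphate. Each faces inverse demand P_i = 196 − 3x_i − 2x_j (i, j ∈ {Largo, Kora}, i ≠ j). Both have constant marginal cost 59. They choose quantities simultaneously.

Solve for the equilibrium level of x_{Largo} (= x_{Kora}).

17.125

Mine Largo's profit: π = x_{Largo}(196 − 3x_{Largo} − 2x_{Kora}) − 59x_{Largo}.
∂π/∂x_{Largo} = 137 − 6x_{Largo} − 2x_{Kora} = 0 ⇒ x_{Largo} = 137/6 − (1/3)x_{Kora}.
Setting x_{Largo} = x_{Kora} in the reaction function: x_{Largo} = 137/6 − (1/3)x_{Largo}, so x_{Largo} = (137/6) / (4/3) = 17.125.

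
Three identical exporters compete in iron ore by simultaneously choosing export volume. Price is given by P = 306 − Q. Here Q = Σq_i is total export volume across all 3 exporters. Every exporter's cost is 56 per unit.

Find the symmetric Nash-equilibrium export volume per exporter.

A representative exporter's profit is π_i = q_i(306 − Q) − 56q_i, with Q = q_i + Σ_{j≠i} q_j.
First-order condition: 250 − 2q_i − Σ_{j≠i} q_j = 0.
Imposing symmetry (q_j = q for all j) turns Σ_{j≠i} q_j into 2q, so 250 = 4q and q = 62.5.

62.5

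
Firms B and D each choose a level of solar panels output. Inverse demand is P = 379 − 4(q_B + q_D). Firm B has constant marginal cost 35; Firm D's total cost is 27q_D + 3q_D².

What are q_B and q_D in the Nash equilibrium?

Firm B's profit: π = q_B(379 − 4(q_B + q_D)) − 35q_B.
∂π/∂q_B = 344 − 8q_B − 4q_D = 0, so q_B = 43 − 0.5q_D.
For D: ∂π/∂q_D = 352 − 14q_D − 4q_B = 0 ⇒ q_D = 176/7 − (2/7)q_B.
Solving the two reaction functions simultaneously: (1 − (−0.5)(−2/7))q_B = 43 − 0.5·(176/7), so (6/7)q_B = 213/7 and q_B = 35.5.
Then q_D = 176/7 − (2/7)·35.5 = 15.

35.5, 15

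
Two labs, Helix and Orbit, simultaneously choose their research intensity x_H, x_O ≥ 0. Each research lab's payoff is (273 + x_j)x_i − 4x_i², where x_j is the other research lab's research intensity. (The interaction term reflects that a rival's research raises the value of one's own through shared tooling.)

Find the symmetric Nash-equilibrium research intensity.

39

Helix's payoff is (273 + x_O)x_H − 4x_H².
∂π/∂x_H = 273 + x_O − 8x_H = 0, so x_H = 34.125 + 0.125x_O.
By symmetry x_O = x_H; substituting into the reaction function, 0.875x_H = 34.125 and x_H = 39.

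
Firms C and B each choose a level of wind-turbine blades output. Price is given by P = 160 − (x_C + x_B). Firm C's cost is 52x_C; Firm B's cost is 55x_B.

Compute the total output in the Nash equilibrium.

71

Firm C's profit: π = x_C(160 − (x_C + x_B)) − 52x_C.
∂π/∂x_C = 108 − 2x_C − x_B = 0, so x_C = 54 − 0.5x_B.
By the same steps for B: x_B = 52.5 − 0.5x_C.
Plugging x_B into C's best response: x_C = 54 − 0.5(52.5 − 0.5x_C) ⇒ 0.75x_C = 27.75, so x_C = 37.
Then x_B = 52.5 − 0.5·37 = 34.
Total output: 37 + 34 = 71.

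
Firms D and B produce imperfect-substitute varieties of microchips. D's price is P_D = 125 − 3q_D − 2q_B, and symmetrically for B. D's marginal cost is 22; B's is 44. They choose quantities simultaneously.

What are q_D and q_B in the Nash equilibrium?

Firm D's profit: π = q_D(125 − 3q_D − 2q_B) − 22q_D.
∂π/∂q_D = 103 − 6q_D − 2q_B = 0 ⇒ q_D = 103/6 − (1/3)q_B.
Similarly q_B = 13.5 − (1/3)q_D.
Substituting the second reaction function into the first: q_D = 103/6 − (1/3)(13.5 − (1/3)q_D), which gives (8/9)q_D = 38/3 ⇒ q_D = 14.25.
Then q_B = 13.5 − (1/3)·14.25 = 8.75.

14.25, 8.75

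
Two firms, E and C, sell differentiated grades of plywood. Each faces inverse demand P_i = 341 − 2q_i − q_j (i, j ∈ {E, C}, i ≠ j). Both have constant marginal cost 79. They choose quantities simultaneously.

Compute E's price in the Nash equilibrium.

183.8

Firm E's profit: π = q_E(341 − 2q_E − q_C) − 79q_E.
∂π/∂q_E = 262 − 4q_E − q_C = 0 ⇒ q_E = 65.5 − 0.25q_C.
Setting q_E = q_C in the reaction function: q_E = 65.5 − 0.25q_E, so q_E = 65.5 / 1.25 = 52.4.
P_E = 341 − 2·52.4 − 52.4 = 183.8.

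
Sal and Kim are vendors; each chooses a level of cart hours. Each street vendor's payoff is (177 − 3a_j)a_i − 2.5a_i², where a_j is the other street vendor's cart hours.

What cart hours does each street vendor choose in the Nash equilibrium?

22.125

Sal's payoff is (177 − 3a_K)a_S − 2.5a_S².
∂π/∂a_S = 177 − 3a_K − 5a_S = 0, so a_S = 35.4 − 0.6a_K.
By symmetry a_K = a_S; substituting into the reaction function, 1.6a_S = 35.4 and a_S = 22.125.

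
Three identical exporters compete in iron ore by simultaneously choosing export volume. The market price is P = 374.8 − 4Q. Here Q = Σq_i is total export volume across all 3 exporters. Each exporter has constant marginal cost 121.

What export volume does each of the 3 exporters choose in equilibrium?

A representative exporter's profit is π_i = q_i(374.8 − 4Q) − 121q_i, with Q = q_i + Σ_{j≠i} q_j.
First-order condition: 253.8 − 8q_i − 4Σ_{j≠i} q_j = 0.
Imposing symmetry (q_j = q for all j) turns Σ_{j≠i} q_j into 2q, so 253.8 = 16q and q = 15.8625.

15.8625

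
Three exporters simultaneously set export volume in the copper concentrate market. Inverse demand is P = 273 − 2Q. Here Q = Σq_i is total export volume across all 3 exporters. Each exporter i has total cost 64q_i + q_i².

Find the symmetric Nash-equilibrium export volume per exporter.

20.9

A representative exporter's profit is π_i = q_i(273 − 2Q) − 64q_i − q_i², with Q = q_i + Σ_{j≠i} q_j.
First-order condition: 209 − 6q_i − 2Σ_{j≠i} q_j = 0.
Imposing symmetry (q_j = q for all j) turns Σ_{j≠i} q_j into 2q, so 209 = 10q and q = 20.9.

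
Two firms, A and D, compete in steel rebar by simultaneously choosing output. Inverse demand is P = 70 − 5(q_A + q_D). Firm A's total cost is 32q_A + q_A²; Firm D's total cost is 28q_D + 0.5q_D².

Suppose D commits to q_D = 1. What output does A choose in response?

2.75

Firm A's profit: π = q_A(70 − 5(q_A + q_D)) − 32q_A − q_A².
∂π/∂q_A = 38 − 12q_A − 5q_D = 0, so q_A = 19/6 − (5/12)q_D.
At q_D = 1: q_A = 19/6 − (5/12)·1 = 2.75.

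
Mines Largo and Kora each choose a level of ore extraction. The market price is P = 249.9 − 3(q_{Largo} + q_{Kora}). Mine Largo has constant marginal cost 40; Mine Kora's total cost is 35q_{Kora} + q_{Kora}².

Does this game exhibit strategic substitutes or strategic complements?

Mine Largo's profit: π = q_{Largo}(249.9 − 3(q_{Largo} + q_{Kora})) − 40q_{Largo}.
∂π/∂q_{Largo} = 209.9 − 6q_{Largo} − 3q_{Kora} = 0, so q_{Largo} = 2099/60 − 0.5q_{Kora}.
The best-response slope dq_{Largo}/dq_{Kora} = −0.5 < 0: the reaction function is downward-sloping, so the choices are strategic substitutes.

strategic substitutes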